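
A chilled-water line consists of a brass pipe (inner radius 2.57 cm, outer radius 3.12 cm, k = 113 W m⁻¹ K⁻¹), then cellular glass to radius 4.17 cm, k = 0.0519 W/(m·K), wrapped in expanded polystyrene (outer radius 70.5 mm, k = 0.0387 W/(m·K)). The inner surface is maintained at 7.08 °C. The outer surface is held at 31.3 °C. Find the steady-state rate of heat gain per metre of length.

Q' = 7.94 W/m

Series thermal resistances, inner to outer:
  R'_brass = ln(0.0312/0.0257)/(2πk) = 0.1939/(2π·113) = 2.731×10^-4 m·K/W
  R'_cellular glass = ln(0.0417/0.0312)/(2πk) = 0.2901/(2π·0.0519) = 0.8896 m·K/W
  R'_expanded polystyrene = ln(0.0705/0.0417)/(2πk) = 0.5251/(2π·0.0387) = 2.160 m·K/W
ΣR = 2.731×10^-4 + 0.8896 + 2.160 = 3.050 m·K/W
Q' = ΔT/ΣR = (7.08 °C − 31.3 °C)/3.050 = -7.94 W/m
(Negative Q' ⇒ heat flows inward; heat gain = 7.94 W/m.)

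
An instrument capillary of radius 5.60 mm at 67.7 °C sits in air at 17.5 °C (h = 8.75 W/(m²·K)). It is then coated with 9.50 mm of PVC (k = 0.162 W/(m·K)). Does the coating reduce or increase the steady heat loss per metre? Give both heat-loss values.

increases: 15.5 → 23.0 W/m

Critical radius for a cylinder: r_cr = k/h = 0.0185 m = 1.85 cm.
Outer radius after coating: r₂ = 0.00560 + 0.00950 = 0.01510 m.
Since r₁ < r_cr and r₂ ≤ r_cr, the coating moves toward the maximum at r_cr — heat loss rises.
Bare: R = 1/(2πr₁h) = 3.248 m·K/W; Q = 50.2/3.248 = 15.5 W/m.
Coated: R = R_cond + R_conv = 2.179 m·K/W; Q = 50.2/2.179 = 23.0 W/m.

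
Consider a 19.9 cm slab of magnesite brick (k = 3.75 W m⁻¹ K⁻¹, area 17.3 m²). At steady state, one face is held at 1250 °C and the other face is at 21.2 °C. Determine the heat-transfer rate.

Q = kA·ΔT/L = 3.75 × 17.3 × |1250 °C − 21.2 °C| / 0.199 = 4.01×10^5 W

Q = 401 kW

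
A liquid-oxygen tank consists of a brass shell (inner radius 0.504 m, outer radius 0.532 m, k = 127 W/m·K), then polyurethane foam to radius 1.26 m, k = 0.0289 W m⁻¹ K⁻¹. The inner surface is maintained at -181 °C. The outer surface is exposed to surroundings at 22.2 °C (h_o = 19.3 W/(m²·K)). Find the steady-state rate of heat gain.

Q = 67.9 W

Resistance network (inner→outer):
  R_brass = (1/0.504 − 1/0.532)/(4πk) = 0.1044/(4π·127) = 6.543×10^-5 K/W
  R_polyurethane foam = (1/0.532 − 1/1.26)/(4πk) = 1.086/(4π·0.0289) = 2.990 K/W
  R_conv,out = 1/(4πr²h) = 1/(4π·1.26²·19.3) = 0.002597 K/W
ΣR = 6.543×10^-5 + 2.990 + 0.002597 = 2.993 K/W
Q = ΔT/ΣR = (-181 °C − 22.2 °C)/2.993 = -67.9 W
(Negative Q ⇒ heat flows inward; heat gain = 67.9 W.)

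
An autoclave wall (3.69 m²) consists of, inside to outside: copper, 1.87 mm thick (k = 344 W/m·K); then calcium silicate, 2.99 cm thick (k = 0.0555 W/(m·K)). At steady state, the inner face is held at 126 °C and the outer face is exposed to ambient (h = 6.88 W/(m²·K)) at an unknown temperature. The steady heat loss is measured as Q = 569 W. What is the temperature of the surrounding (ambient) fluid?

T_out = 20.5 °C

Sum the resistances:
  R_copper = L/(kA) = 0.00187/(344·3.69) = 1.473×10^-6 K/W
  R_calcium silicate = L/(kA) = 0.0299/(0.0555·3.69) = 0.1460 K/W
  R_conv,out = 1/(hA) = 1/(6.88·3.69) = 0.03939 K/W
ΣR = 0.1854 K/W
ΔT = Q·ΣR = 569 × 0.1854 = 105.5 K
Heat flows outward, so T_out = T_in − ΔT = 126 − 105.5 = 20.5 °C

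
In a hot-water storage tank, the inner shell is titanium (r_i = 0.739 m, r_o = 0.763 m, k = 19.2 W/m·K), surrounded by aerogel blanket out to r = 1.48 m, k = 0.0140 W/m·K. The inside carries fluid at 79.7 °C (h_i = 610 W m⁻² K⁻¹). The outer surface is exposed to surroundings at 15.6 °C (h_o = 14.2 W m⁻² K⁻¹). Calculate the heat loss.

Q = 17.7 W

Treat each layer as a resistance in series:
  R_conv,in = 1/(4πr²h) = 1/(4π·0.739²·610) = 2.389×10^-4 K/W
  R_titanium = (1/0.739 − 1/0.763)/(4πk) = 0.04256/(4π·19.2) = 1.764×10^-4 K/W
  R_aerogel blanket = (1/0.763 − 1/1.48)/(4πk) = 0.6349/(4π·0.0140) = 3.609 K/W
  R_conv,out = 1/(4πr²h) = 1/(4π·1.48²·14.2) = 0.002558 K/W
ΣR = 2.389×10^-4 + 1.764×10^-4 + 3.609 + 0.002558 = 3.612 K/W
Q = ΔT/ΣR = (79.7 °C − 15.6 °C)/3.612 = 17.7 W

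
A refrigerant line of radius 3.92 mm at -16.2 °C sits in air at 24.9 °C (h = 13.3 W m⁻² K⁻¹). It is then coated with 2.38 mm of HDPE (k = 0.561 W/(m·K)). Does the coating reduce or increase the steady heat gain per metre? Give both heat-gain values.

increases: 13.5 → 20.2 W/m

Critical radius for a cylinder: r_cr = k/h = 0.0422 m = 4.22 cm.
Outer radius after coating: r₂ = 0.00392 + 0.00238 = 0.00630 m.
Since r₁ < r_cr and r₂ ≤ r_cr, the coating moves toward the maximum at r_cr — heat gain rises.
Bare: R = 1/(2πr₁h) = 3.053 m·K/W; Q = 41.1/3.053 = 13.5 W/m.
Coated: R = R_cond + R_conv = 2.034 m·K/W; Q = 41.1/2.034 = 20.2 W/m.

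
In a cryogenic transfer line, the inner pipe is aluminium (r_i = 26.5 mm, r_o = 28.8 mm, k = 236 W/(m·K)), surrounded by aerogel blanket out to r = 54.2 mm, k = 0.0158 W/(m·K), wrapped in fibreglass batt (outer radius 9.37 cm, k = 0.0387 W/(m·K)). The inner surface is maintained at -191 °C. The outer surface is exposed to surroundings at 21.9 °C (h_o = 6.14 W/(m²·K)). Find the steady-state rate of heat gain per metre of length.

Resistance network (inner→outer):
  R'_aluminium = ln(0.0288/0.0265)/(2πk) = 0.08323/(2π·236) = 5.613×10^-5 m·K/W
  R'_aerogel blanket = ln(0.0542/0.0288)/(2πk) = 0.6323/(2π·0.0158) = 6.369 m·K/W
  R'_fibreglass batt = ln(0.0937/0.0542)/(2πk) = 0.5474/(2π·0.0387) = 2.251 m·K/W
  R'_conv,out = 1/(2πr h) = 1/(2π·0.0937·6.14) = 0.2766 m·K/W
ΣR = 5.613×10^-5 + 6.369 + 2.251 + 0.2766 = 8.897 m·K/W
Q' = ΔT/ΣR = (-191 °C − 21.9 °C)/8.897 = -23.9 W/m
(Negative Q' ⇒ heat flows inward; heat gain = 23.9 W/m.)

Q' = 23.9 W/m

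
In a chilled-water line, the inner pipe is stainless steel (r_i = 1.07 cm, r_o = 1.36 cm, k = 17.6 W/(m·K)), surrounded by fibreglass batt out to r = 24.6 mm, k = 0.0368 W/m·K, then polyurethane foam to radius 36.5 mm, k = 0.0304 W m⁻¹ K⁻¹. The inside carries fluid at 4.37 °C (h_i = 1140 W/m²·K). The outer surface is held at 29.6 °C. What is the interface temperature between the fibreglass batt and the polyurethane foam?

Treat each layer as a resistance in series:
  R'_conv,in = 1/(2πr h) = 1/(2π·0.0107·1140) = 0.01305 m·K/W
  R'_stainless steel = ln(0.0136/0.0107)/(2πk) = 0.2398/(2π·17.6) = 0.002169 m·K/W
  R'_fibreglass batt = ln(0.0246/0.0136)/(2πk) = 0.5927/(2π·0.0368) = 2.563 m·K/W
  R'_polyurethane foam = ln(0.0365/0.0246)/(2πk) = 0.3946/(2π·0.0304) = 2.066 m·K/W
ΣR = 0.01305 + 0.002169 + 2.563 + 2.066 = 4.644 m·K/W
Q' = ΔT/ΣR = (4.37 °C − 29.6 °C)/4.644 = -5.433 W/m
From the inner boundary to the fibreglass batt/polyurethane foam interface, ΣR_partial = 2.578 m·K/W.
T_interface = T_in − Q'·ΣR_partial = 4.37 °C − (-5.433)(2.578) = 18.4 °C

T = 18.4 °C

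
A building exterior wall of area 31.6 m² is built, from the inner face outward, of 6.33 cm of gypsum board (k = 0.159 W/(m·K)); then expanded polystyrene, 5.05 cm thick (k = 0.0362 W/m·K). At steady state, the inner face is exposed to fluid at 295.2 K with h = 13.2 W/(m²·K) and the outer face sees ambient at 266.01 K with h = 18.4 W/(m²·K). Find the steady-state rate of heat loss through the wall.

Series thermal resistances, inner to outer:
  R_conv,in = 1/(hA) = 1/(13.2·31.6) = 0.002397 K/W
  R_gypsum board = L/(kA) = 0.0633/(0.159·31.6) = 0.01260 K/W
  R_expanded polystyrene = L/(kA) = 0.0505/(0.0362·31.6) = 0.04415 K/W
  R_conv,out = 1/(hA) = 1/(18.4·31.6) = 0.001720 K/W
ΣR = 0.002397 + 0.01260 + 0.04415 + 0.001720 = 0.06087 K/W
Q = ΔT/ΣR = (295.2 K − 266.01 K)/0.06087 = 480 W

Q = 480 W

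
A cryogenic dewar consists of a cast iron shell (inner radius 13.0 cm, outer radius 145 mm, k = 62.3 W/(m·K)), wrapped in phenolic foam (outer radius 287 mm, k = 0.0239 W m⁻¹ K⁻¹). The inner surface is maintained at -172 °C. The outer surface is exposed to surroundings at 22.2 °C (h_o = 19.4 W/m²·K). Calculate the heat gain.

Treat each layer as a resistance in series:
  R_cast iron = (1/0.130 − 1/0.145)/(4πk) = 0.7958/(4π·62.3) = 0.001016 K/W
  R_phenolic foam = (1/0.145 − 1/0.287)/(4πk) = 3.412/(4π·0.0239) = 11.36 K/W
  R_conv,out = 1/(4πr²h) = 1/(4π·0.287²·19.4) = 0.04980 K/W
ΣR = 0.001016 + 11.36 + 0.04980 = 11.41 K/W
Q = ΔT/ΣR = (-172 °C − 22.2 °C)/11.41 = -17.0 W
(Negative Q ⇒ heat flows inward; heat gain = 17.0 W.)

Q = 17.0 W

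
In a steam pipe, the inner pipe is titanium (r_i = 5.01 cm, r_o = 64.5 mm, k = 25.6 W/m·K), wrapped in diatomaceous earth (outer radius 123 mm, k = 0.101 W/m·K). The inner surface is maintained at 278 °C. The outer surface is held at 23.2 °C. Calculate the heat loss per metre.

Q' = 250 W/m

Resistance network (inner→outer):
  R'_titanium = ln(0.0645/0.0501)/(2πk) = 0.2526/(2π·25.6) = 0.001571 m·K/W
  R'_diatomaceous earth = ln(0.123/0.0645)/(2πk) = 0.6455/(2π·0.101) = 1.017 m·K/W
ΣR = 0.001571 + 1.017 = 1.019 m·K/W
Q' = ΔT/ΣR = (278 °C − 23.2 °C)/1.019 = 250 W/m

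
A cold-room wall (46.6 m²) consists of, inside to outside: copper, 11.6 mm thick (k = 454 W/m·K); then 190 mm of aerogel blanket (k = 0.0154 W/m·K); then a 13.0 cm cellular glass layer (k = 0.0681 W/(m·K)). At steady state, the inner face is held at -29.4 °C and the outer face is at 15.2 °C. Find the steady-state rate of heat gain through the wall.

Series thermal resistances, inner to outer:
  R_copper = L/(kA) = 0.0116/(454·46.6) = 5.483×10^-7 K/W
  R_aerogel blanket = L/(kA) = 0.190/(0.0154·46.6) = 0.2648 K/W
  R_cellular glass = L/(kA) = 0.130/(0.0681·46.6) = 0.04096 K/W
ΣR = 5.483×10^-7 + 0.2648 + 0.04096 = 0.3058 K/W
Q = ΔT/ΣR = (-29.4 °C − 15.2 °C)/0.3058 = -146 W
(Negative Q ⇒ heat flows inward; heat gain = 146 W.)

Q = 146 W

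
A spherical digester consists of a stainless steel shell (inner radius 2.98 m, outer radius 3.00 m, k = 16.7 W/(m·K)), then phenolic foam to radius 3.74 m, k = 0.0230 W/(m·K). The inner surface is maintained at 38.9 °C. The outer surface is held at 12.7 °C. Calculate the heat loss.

Resistance network (inner→outer):
  R_stainless steel = (1/2.98 − 1/3.00)/(4πk) = 0.002237/(4π·16.7) = 1.066×10^-5 K/W
  R_phenolic foam = (1/3.00 − 1/3.74)/(4πk) = 0.06595/(4π·0.0230) = 0.2282 K/W
ΣR = 1.066×10^-5 + 0.2282 = 0.2282 K/W
Q = ΔT/ΣR = (38.9 °C − 12.7 °C)/0.2282 = 115 W

Q = 115 W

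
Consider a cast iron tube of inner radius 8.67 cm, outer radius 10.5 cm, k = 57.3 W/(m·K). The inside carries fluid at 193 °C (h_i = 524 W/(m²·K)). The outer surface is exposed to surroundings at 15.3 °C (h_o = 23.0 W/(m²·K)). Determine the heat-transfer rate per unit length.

Treat each layer as a resistance in series:
  R'_conv,in = 1/(2πr h) = 1/(2π·0.0867·524) = 0.003503 m·K/W
  R'_cast iron = ln(0.105/0.0867)/(2πk) = 0.1915/(2π·57.3) = 5.319×10^-4 m·K/W
  R'_conv,out = 1/(2πr h) = 1/(2π·0.105·23.0) = 0.06590 m·K/W
ΣR = 0.003503 + 5.319×10^-4 + 0.06590 = 0.06993 m·K/W
Q' = ΔT/ΣR = (193 °C − 15.3 °C)/0.06993 = 2540 W/m

Q' = 2540 W/m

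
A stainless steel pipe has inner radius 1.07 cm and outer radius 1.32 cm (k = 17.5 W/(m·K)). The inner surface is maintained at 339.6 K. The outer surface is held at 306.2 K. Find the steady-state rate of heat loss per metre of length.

Q' = 17500 W/m

Q' = 2πk·ΔT/ln(r₂/r₁) = 2π × 17.5 × 33.4 / ln(0.0132/0.0107) = 17500 W/m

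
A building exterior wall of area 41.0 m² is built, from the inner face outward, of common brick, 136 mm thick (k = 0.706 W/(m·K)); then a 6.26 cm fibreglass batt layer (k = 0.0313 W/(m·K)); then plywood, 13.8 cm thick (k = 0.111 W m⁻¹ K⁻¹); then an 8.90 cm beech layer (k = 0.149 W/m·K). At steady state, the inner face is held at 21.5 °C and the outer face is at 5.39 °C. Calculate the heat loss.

Q = 164 W

Resistance network (inner→outer):
  R_common brick = L/(kA) = 0.136/(0.706·41.0) = 0.004698 K/W
  R_fibreglass batt = L/(kA) = 0.0626/(0.0313·41.0) = 0.04878 K/W
  R_plywood = L/(kA) = 0.138/(0.111·41.0) = 0.03032 K/W
  R_beech = L/(kA) = 0.0890/(0.149·41.0) = 0.01457 K/W
ΣR = 0.004698 + 0.04878 + 0.03032 + 0.01457 = 0.09837 K/W
Q = ΔT/ΣR = (21.5 °C − 5.39 °C)/0.09837 = 164 W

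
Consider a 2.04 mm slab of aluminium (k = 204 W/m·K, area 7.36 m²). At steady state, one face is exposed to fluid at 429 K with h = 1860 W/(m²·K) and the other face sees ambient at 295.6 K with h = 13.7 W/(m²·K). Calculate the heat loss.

Q = 13.4 kW

Resistance network (inner→outer):
  R_conv,in = 1/(hA) = 1/(1860·7.36) = 7.305×10^-5 K/W
  R_aluminium = L/(kA) = 0.00204/(204·7.36) = 1.359×10^-6 K/W
  R_conv,out = 1/(hA) = 1/(13.7·7.36) = 0.009917 K/W
ΣR = 7.305×10^-5 + 1.359×10^-6 + 0.009917 = 0.009991 K/W
Q = ΔT/ΣR = (429 K − 295.6 K)/0.009991 = 13400 W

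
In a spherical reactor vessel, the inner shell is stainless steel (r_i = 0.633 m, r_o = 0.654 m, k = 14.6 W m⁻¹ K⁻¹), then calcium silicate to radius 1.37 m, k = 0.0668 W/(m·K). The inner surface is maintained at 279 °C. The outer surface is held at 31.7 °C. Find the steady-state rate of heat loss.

Q = 260 W

Series thermal resistances, inner to outer:
  R_stainless steel = (1/0.633 − 1/0.654)/(4πk) = 0.05073/(4π·14.6) = 2.765×10^-4 K/W
  R_calcium silicate = (1/0.654 − 1/1.37)/(4πk) = 0.7991/(4π·0.0668) = 0.9520 K/W
ΣR = 2.765×10^-4 + 0.9520 = 0.9523 K/W
Q = ΔT/ΣR = (279 °C − 31.7 °C)/0.9523 = 260 W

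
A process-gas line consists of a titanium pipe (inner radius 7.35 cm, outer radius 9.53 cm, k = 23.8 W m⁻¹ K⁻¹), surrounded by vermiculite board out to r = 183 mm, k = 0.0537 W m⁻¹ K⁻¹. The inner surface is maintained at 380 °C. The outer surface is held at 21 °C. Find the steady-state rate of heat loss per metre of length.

Treat each layer as a resistance in series:
  R'_titanium = ln(0.0953/0.0735)/(2πk) = 0.2597/(2π·23.8) = 0.001737 m·K/W
  R'_vermiculite board = ln(0.183/0.0953)/(2πk) = 0.6525/(2π·0.0537) = 1.934 m·K/W
ΣR = 0.001737 + 1.934 = 1.936 m·K/W
Q' = ΔT/ΣR = (380 °C − 21 °C)/1.936 = 185 W/m

Q' = 185 W/m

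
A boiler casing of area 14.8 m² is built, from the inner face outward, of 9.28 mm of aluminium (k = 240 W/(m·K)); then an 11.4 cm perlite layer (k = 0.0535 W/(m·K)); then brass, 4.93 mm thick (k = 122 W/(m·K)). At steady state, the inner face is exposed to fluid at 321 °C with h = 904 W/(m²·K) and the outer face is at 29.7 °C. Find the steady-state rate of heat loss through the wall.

Q = 2020 W

Series thermal resistances, inner to outer:
  R_conv,in = 1/(hA) = 1/(904·14.8) = 7.474×10^-5 K/W
  R_aluminium = L/(kA) = 0.00928/(240·14.8) = 2.613×10^-6 K/W
  R_perlite = L/(kA) = 0.114/(0.0535·14.8) = 0.1440 K/W
  R_brass = L/(kA) = 0.00493/(122·14.8) = 2.730×10^-6 K/W
ΣR = 7.474×10^-5 + 2.613×10^-6 + 0.1440 + 2.730×10^-6 = 0.1441 K/W
Q = ΔT/ΣR = (321 °C − 29.7 °C)/0.1441 = 2020 W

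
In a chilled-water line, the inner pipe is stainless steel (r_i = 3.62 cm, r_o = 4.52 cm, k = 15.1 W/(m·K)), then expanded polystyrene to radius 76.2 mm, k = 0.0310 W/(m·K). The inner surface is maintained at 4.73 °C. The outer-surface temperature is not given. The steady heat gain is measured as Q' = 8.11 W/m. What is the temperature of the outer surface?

Series resistances:
  R'_stainless steel = ln(0.0452/0.0362)/(2πk) = 0.2220/(2π·15.1) = 0.002340 m·K/W
  R'_expanded polystyrene = ln(0.0762/0.0452)/(2πk) = 0.5223/(2π·0.0310) = 2.681 m·K/W
ΣR = 2.684 m·K/W
ΔT = Q'·ΣR = 8.11 × 2.684 = 21.77 K
Heat flows inward, so T_out = T_in + ΔT = 4.73 + 21.77 = 26.5 °C

T_out = 26.5 °C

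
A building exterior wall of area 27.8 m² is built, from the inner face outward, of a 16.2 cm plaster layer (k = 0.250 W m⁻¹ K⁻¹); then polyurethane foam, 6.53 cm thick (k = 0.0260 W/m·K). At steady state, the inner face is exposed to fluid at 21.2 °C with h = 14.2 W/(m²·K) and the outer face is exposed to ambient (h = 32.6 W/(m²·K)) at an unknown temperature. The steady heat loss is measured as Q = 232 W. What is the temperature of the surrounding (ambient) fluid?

Sum the resistances:
  R_conv,in = 1/(hA) = 1/(14.2·27.8) = 0.002533 K/W
  R_plaster = L/(kA) = 0.162/(0.250·27.8) = 0.02331 K/W
  R_polyurethane foam = L/(kA) = 0.0653/(0.0260·27.8) = 0.09034 K/W
  R_conv,out = 1/(hA) = 1/(32.6·27.8) = 0.001103 K/W
ΣR = 0.1173 K/W
ΔT = Q·ΣR = 232 × 0.1173 = 27.21 K
Heat flows outward, so T_out = T_in − ΔT = 21.2 − 27.21 = -6.01 °C

T_out = -6.01 °C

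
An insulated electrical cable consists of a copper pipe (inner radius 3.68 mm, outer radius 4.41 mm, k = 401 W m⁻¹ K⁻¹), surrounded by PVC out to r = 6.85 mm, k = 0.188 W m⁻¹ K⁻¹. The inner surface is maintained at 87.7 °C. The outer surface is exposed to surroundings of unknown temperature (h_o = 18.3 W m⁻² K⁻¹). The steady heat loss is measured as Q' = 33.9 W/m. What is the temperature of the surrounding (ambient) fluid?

T_out = 32.0 °C

Series resistances:
  R'_copper = ln(0.00441/0.00368)/(2πk) = 0.1810/(2π·401) = 7.182×10^-5 m·K/W
  R'_PVC = ln(0.00685/0.00441)/(2πk) = 0.4404/(2π·0.188) = 0.3728 m·K/W
  R'_conv,out = 1/(2πr h) = 1/(2π·0.00685·18.3) = 1.270 m·K/W
ΣR = 1.643 m·K/W
ΔT = Q'·ΣR = 33.9 × 1.643 = 55.70 K
Heat flows outward, so T_out = T_in − ΔT = 87.7 − 55.70 = 32.0 °C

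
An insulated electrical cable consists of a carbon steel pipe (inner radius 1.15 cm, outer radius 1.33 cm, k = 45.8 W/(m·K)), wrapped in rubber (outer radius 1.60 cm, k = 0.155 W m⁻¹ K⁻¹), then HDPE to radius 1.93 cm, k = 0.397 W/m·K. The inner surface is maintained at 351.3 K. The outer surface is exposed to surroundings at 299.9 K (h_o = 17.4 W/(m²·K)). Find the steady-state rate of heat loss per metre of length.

Q' = 69.5 W/m

Resistance network (inner→outer):
  R'_carbon steel = ln(0.0133/0.0115)/(2πk) = 0.1454/(2π·45.8) = 5.053×10^-4 m·K/W
  R'_rubber = ln(0.0160/0.0133)/(2πk) = 0.1848/(2π·0.155) = 0.1898 m·K/W
  R'_HDPE = ln(0.0193/0.0160)/(2πk) = 0.1875/(2π·0.397) = 0.07517 m·K/W
  R'_conv,out = 1/(2πr h) = 1/(2π·0.0193·17.4) = 0.4739 m·K/W
ΣR = 5.053×10^-4 + 0.1898 + 0.07517 + 0.4739 = 0.7394 m·K/W
Q' = ΔT/ΣR = (351.3 K − 299.9 K)/0.7394 = 69.5 W/m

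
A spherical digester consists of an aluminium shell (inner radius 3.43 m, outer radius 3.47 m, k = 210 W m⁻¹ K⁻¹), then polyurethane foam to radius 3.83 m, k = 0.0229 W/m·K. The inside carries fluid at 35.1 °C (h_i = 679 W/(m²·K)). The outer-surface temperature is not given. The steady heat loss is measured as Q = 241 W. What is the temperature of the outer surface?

Series resistances:
  R_conv,in = 1/(4πr²h) = 1/(4π·3.43²·679) = 9.962×10^-6 K/W
  R_aluminium = (1/3.43 − 1/3.47)/(4πk) = 0.003361/(4π·210) = 1.274×10^-6 K/W
  R_polyurethane foam = (1/3.47 − 1/3.83)/(4πk) = 0.02709/(4π·0.0229) = 0.09413 K/W
ΣR = 0.09414 K/W
ΔT = Q·ΣR = 241 × 0.09414 = 22.69 K
Heat flows outward, so T_out = T_in − ΔT = 35.1 − 22.69 = 12.4 °C

T_out = 12.4 °C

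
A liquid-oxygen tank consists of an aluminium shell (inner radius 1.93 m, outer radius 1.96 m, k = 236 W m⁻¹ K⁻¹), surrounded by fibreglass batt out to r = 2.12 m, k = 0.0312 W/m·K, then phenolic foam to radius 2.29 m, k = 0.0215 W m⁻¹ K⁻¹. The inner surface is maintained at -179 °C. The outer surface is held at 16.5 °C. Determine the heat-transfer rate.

Series thermal resistances, inner to outer:
  R_aluminium = (1/1.93 − 1/1.96)/(4πk) = 0.007931/(4π·236) = 2.674×10^-6 K/W
  R_fibreglass batt = (1/1.96 − 1/2.12)/(4πk) = 0.03851/(4π·0.0312) = 0.09821 K/W
  R_phenolic foam = (1/2.12 − 1/2.29)/(4πk) = 0.03502/(4π·0.0215) = 0.1296 K/W
ΣR = 2.674×10^-6 + 0.09821 + 0.1296 = 0.2278 K/W
Q = ΔT/ΣR = (-179 °C − 16.5 °C)/0.2278 = -858 W
(Negative Q ⇒ heat flows inward; heat gain = 858 W.)

Q = 858 W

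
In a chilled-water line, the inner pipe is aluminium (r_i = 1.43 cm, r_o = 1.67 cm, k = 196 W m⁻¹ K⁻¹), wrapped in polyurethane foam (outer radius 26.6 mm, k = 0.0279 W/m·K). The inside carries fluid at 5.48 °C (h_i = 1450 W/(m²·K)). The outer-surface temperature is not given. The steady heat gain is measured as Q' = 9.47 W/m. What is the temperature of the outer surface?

Series resistances:
  R'_conv,in = 1/(2πr h) = 1/(2π·0.0143·1450) = 0.007676 m·K/W
  R'_aluminium = ln(0.0167/0.0143)/(2πk) = 0.1551/(2π·196) = 1.260×10^-4 m·K/W
  R'_polyurethane foam = ln(0.0266/0.0167)/(2πk) = 0.4655/(2π·0.0279) = 2.655 m·K/W
ΣR = 2.663 m·K/W
ΔT = Q'·ΣR = 9.47 × 2.663 = 25.22 K
Heat flows inward, so T_out = T_in + ΔT = 5.48 + 25.22 = 30.7 °C

T_out = 30.7 °C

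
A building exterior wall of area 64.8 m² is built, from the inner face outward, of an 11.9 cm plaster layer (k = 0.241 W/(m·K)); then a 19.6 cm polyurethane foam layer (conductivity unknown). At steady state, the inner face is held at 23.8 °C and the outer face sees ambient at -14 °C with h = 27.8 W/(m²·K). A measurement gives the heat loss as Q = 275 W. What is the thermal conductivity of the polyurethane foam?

k = 0.0234 W/m·K

ΣR = ΔT/Q = |23.8 − -14|/275 = 0.1375 K/W
Known resistances:
  R_plaster = L/(kA) = 0.119/(0.241·64.8) = 0.007620 K/W
  R_conv,out = 1/(hA) = 1/(27.8·64.8) = 5.551×10^-4 K/W
R_polyurethane foam = ΣR − ΣR_known = 0.1375 − 0.008175 = 0.1293 K/W
L/(kA) = 0.1293 ⇒ k = 0.196/(0.1293·64.8) = 0.0234 W/m·K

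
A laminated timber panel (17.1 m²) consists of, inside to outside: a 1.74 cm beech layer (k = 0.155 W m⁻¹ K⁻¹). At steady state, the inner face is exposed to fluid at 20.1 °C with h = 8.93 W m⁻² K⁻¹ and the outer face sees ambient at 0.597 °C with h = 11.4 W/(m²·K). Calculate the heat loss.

Treat each layer as a resistance in series:
  R_conv,in = 1/(hA) = 1/(8.93·17.1) = 0.006549 K/W
  R_beech = L/(kA) = 0.0174/(0.155·17.1) = 0.006565 K/W
  R_conv,out = 1/(hA) = 1/(11.4·17.1) = 0.005130 K/W
ΣR = 0.006549 + 0.006565 + 0.005130 = 0.01824 K/W
Q = ΔT/ΣR = (20.1 °C − 0.597 °C)/0.01824 = 1070 W

Q = 1070 W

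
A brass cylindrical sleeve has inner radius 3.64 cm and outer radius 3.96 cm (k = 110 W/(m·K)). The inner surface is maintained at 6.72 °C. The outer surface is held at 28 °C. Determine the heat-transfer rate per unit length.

Q' = 2πk·ΔT/ln(r₂/r₁) = 2π × 110 × 21.28 / ln(0.0396/0.0364) = 1.75×10^5 W/m

Q' = 175 kW/m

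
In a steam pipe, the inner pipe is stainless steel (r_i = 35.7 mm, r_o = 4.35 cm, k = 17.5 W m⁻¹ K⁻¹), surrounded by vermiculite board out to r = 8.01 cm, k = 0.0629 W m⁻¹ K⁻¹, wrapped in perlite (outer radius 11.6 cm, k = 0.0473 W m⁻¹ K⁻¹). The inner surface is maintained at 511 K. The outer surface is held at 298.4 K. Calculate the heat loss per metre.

Treat each layer as a resistance in series:
  R'_stainless steel = ln(0.0435/0.0357)/(2πk) = 0.1976/(2π·17.5) = 0.001797 m·K/W
  R'_vermiculite board = ln(0.0801/0.0435)/(2πk) = 0.6105/(2π·0.0629) = 1.545 m·K/W
  R'_perlite = ln(0.116/0.0801)/(2πk) = 0.3703/(2π·0.0473) = 1.246 m·K/W
ΣR = 0.001797 + 1.545 + 1.246 = 2.793 m·K/W
Q' = ΔT/ΣR = (511 K − 298.4 K)/2.793 = 76.1 W/m

Q' = 76.1 W/m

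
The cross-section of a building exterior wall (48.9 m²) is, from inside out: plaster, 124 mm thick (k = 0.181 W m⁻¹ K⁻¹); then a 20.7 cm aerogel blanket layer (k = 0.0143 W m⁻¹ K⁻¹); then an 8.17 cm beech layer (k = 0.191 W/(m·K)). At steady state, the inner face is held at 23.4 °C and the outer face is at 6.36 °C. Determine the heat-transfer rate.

Q = 53.5 W

Resistance network (inner→outer):
  R_plaster = L/(kA) = 0.124/(0.181·48.9) = 0.01401 K/W
  R_aerogel blanket = L/(kA) = 0.207/(0.0143·48.9) = 0.2960 K/W
  R_beech = L/(kA) = 0.0817/(0.191·48.9) = 0.008747 K/W
ΣR = 0.01401 + 0.2960 + 0.008747 = 0.3188 K/W
Q = ΔT/ΣR = (23.4 °C − 6.36 °C)/0.3188 = 53.5 W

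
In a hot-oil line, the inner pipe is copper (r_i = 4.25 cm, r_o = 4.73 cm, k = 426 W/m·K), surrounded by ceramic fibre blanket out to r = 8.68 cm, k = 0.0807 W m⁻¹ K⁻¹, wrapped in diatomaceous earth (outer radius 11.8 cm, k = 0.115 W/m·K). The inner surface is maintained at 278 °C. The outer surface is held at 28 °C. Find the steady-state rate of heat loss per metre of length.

Series thermal resistances, inner to outer:
  R'_copper = ln(0.0473/0.0425)/(2πk) = 0.1070/(2π·426) = 3.998×10^-5 m·K/W
  R'_ceramic fibre blanket = ln(0.0868/0.0473)/(2πk) = 0.6071/(2π·0.0807) = 1.197 m·K/W
  R'_diatomaceous earth = ln(0.118/0.0868)/(2πk) = 0.3071/(2π·0.115) = 0.4250 m·K/W
ΣR = 3.998×10^-5 + 1.197 + 0.4250 = 1.622 m·K/W
Q' = ΔT/ΣR = (278 °C − 28 °C)/1.622 = 154 W/m

Q' = 154 W/m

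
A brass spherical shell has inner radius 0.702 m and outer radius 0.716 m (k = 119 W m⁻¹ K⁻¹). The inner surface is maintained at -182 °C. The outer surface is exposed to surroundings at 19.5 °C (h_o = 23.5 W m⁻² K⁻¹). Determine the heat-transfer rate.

Treat each layer as a resistance in series:
  R_brass = (1/0.702 − 1/0.716)/(4πk) = 0.02785/(4π·119) = 1.863×10^-5 K/W
  R_conv,out = 1/(4πr²h) = 1/(4π·0.716²·23.5) = 0.006605 K/W
ΣR = 1.863×10^-5 + 0.006605 = 0.006624 K/W
Q = ΔT/ΣR = (-182 °C − 19.5 °C)/0.006624 = -30400 W
(Negative Q ⇒ heat flows inward; heat gain = 30400 W.)

Q = 30400 W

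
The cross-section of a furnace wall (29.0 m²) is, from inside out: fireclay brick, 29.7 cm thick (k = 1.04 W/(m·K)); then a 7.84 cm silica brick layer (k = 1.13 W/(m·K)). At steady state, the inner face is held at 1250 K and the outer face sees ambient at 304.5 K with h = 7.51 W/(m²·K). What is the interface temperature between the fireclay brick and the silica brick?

T = 697 K

Series thermal resistances, inner to outer:
  R_fireclay brick = L/(kA) = 0.297/(1.04·29.0) = 0.009847 K/W
  R_silica brick = L/(kA) = 0.0784/(1.13·29.0) = 0.002392 K/W
  R_conv,out = 1/(hA) = 1/(7.51·29.0) = 0.004592 K/W
ΣR = 0.009847 + 0.002392 + 0.004592 = 0.01683 K/W
Q = ΔT/ΣR = (1250 K − 304.5 K)/0.01683 = 56180 W
From the inner boundary to the fireclay brick/silica brick interface, ΣR_partial = 0.009847 K/W.
T_interface = T_in − Q·ΣR_partial = 1250 K − (56180)(0.009847) = 697 K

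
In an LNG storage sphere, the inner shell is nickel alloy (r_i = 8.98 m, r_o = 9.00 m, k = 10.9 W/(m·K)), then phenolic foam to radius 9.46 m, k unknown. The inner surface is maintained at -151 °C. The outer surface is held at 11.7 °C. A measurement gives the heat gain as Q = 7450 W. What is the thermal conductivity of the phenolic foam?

k = 0.0197 W/m·K

ΣR = ΔT/Q = |-151 − 11.7|/7450 = 0.02184 K/W
Known resistances:
  R_nickel alloy = (1/8.98 − 1/9.00)/(4πk) = 2.475×10^-4/(4π·10.9) = 1.807×10^-6 K/W
R_phenolic foam = ΣR − ΣR_known = 0.02184 − 1.807×10^-6 = 0.02184 K/W
(1/r₁−1/r₂)/(4πk) = 0.02184 ⇒ k = 0.005403/(4π·0.02184) = 0.0197 W/m·K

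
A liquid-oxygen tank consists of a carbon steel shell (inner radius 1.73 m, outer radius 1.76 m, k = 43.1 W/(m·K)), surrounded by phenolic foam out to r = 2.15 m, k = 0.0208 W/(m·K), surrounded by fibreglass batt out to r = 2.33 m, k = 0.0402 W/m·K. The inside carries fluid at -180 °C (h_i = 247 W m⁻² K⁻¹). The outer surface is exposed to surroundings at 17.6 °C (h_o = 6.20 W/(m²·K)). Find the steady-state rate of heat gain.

Q = 422 W

Resistance network (inner→outer):
  R_conv,in = 1/(4πr²h) = 1/(4π·1.73²·247) = 1.076×10^-4 K/W
  R_carbon steel = (1/1.73 − 1/1.76)/(4πk) = 0.009853/(4π·43.1) = 1.819×10^-5 K/W
  R_phenolic foam = (1/1.76 − 1/2.15)/(4πk) = 0.1031/(4π·0.0208) = 0.3943 K/W
  R_fibreglass batt = (1/2.15 − 1/2.33)/(4πk) = 0.03593/(4π·0.0402) = 0.07113 K/W
  R_conv,out = 1/(4πr²h) = 1/(4π·2.33²·6.20) = 0.002364 K/W
ΣR = 1.076×10^-4 + 1.819×10^-5 + 0.3943 + 0.07113 + 0.002364 = 0.4679 K/W
Q = ΔT/ΣR = (-180 °C − 17.6 °C)/0.4679 = -422 W
(Negative Q ⇒ heat flows inward; heat gain = 422 W.)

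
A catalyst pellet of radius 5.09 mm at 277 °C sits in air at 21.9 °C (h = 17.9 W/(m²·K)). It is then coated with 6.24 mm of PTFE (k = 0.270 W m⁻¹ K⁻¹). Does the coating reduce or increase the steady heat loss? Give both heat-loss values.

increases: 1.49 → 3.83 W

Critical radius for a sphere: r_cr = 2k/h = 0.0302 m = 3.02 cm.
Outer radius after coating: r₂ = 0.00509 + 0.00624 = 0.01133 m.
Since r₁ < r_cr and r₂ ≤ r_cr, the coating moves toward the maximum at r_cr — heat loss rises.
Bare: R = 1/(4πr₁²h) = 171.6 K/W; Q = 255.1/171.6 = 1.49 W.
Coated: R = R_cond + R_conv = 66.52 K/W; Q = 255.1/66.52 = 3.83 W.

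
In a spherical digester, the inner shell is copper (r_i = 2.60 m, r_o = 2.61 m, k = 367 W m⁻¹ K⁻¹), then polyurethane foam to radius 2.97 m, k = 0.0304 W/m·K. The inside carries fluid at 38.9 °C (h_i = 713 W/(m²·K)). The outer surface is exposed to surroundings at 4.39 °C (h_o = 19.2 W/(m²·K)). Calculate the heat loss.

Q = 283 W

Resistance network (inner→outer):
  R_conv,in = 1/(4πr²h) = 1/(4π·2.60²·713) = 1.651×10^-5 K/W
  R_copper = (1/2.60 − 1/2.61)/(4πk) = 0.001474/(4π·367) = 3.195×10^-7 K/W
  R_polyurethane foam = (1/2.61 − 1/2.97)/(4πk) = 0.04644/(4π·0.0304) = 0.1216 K/W
  R_conv,out = 1/(4πr²h) = 1/(4π·2.97²·19.2) = 4.699×10^-4 K/W
ΣR = 1.651×10^-5 + 3.195×10^-7 + 0.1216 + 4.699×10^-4 = 0.1221 K/W
Q = ΔT/ΣR = (38.9 °C − 4.39 °C)/0.1221 = 283 W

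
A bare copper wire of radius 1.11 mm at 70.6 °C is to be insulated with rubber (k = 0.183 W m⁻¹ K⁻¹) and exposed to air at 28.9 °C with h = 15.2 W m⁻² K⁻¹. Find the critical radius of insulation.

r_cr = 1.20 cm

For a cylinder, r_cr = k_ins/h = 0.183/15.2 = 0.0120 m = 1.20 cm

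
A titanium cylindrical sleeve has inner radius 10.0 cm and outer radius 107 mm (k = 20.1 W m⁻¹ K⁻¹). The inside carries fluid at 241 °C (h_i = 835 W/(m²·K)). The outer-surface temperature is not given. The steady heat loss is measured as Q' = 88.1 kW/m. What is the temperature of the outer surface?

Series resistances:
  R'_conv,in = 1/(2πr h) = 1/(2π·0.100·835) = 0.001906 m·K/W
  R'_titanium = ln(0.107/0.100)/(2πk) = 0.06766/(2π·20.1) = 5.357×10^-4 m·K/W
ΣR = 0.002442 m·K/W
ΔT = Q'·ΣR = 88100 × 0.002442 = 215.1 K
Heat flows outward, so T_out = T_in − ΔT = 241 − 215.1 = 25.9 °C

T_out = 25.9 °C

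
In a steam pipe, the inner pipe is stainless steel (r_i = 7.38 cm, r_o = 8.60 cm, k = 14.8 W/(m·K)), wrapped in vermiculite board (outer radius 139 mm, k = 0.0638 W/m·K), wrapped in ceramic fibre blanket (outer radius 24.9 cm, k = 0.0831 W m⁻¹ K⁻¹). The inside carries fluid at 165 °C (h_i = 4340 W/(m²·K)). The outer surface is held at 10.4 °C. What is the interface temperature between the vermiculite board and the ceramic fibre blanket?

Resistance network (inner→outer):
  R'_conv,in = 1/(2πr h) = 1/(2π·0.0738·4340) = 4.969×10^-4 m·K/W
  R'_stainless steel = ln(0.0860/0.0738)/(2πk) = 0.1530/(2π·14.8) = 0.001645 m·K/W
  R'_vermiculite board = ln(0.139/0.0860)/(2πk) = 0.4801/(2π·0.0638) = 1.198 m·K/W
  R'_ceramic fibre blanket = ln(0.249/0.139)/(2πk) = 0.5830/(2π·0.0831) = 1.117 m·K/W
ΣR = 4.969×10^-4 + 0.001645 + 1.198 + 1.117 = 2.317 m·K/W
Q' = ΔT/ΣR = (165 °C − 10.4 °C)/2.317 = 66.72 W/m
From the inner boundary to the vermiculite board/ceramic fibre blanket interface, ΣR_partial = 1.200 m·K/W.
T_interface = T_in − Q'·ΣR_partial = 165 °C − (66.72)(1.200) = 84.9 °C

T = 84.9 °C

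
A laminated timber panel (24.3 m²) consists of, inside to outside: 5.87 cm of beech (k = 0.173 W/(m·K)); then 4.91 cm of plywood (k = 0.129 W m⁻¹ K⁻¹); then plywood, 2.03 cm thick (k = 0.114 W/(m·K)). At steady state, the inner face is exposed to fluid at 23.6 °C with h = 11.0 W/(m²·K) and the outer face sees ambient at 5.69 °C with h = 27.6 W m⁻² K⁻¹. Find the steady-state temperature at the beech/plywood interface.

Series thermal resistances, inner to outer:
  R_conv,in = 1/(hA) = 1/(11.0·24.3) = 0.003741 K/W
  R_beech = L/(kA) = 0.0587/(0.173·24.3) = 0.01396 K/W
  R_plywood = L/(kA) = 0.0491/(0.129·24.3) = 0.01566 K/W
  R_plywood = L/(kA) = 0.0203/(0.114·24.3) = 0.007328 K/W
  R_conv,out = 1/(hA) = 1/(27.6·24.3) = 0.001491 K/W
ΣR = 0.003741 + 0.01396 + 0.01566 + 0.007328 + 0.001491 = 0.04218 K/W
Q = ΔT/ΣR = (23.6 °C − 5.69 °C)/0.04218 = 424.6 W
From the inner boundary to the beech/plywood interface, ΣR_partial = 0.01770 K/W.
T_interface = T_in − Q·ΣR_partial = 23.6 °C − (424.6)(0.01770) = 16.1 °C

T = 16.1 °C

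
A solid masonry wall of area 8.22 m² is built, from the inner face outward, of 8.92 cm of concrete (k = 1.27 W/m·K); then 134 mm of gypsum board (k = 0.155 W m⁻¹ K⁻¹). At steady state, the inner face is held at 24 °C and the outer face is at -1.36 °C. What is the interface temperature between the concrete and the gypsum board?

T = 22.1 °C

Resistance network (inner→outer):
  R_concrete = L/(kA) = 0.0892/(1.27·8.22) = 0.008545 K/W
  R_gypsum board = L/(kA) = 0.134/(0.155·8.22) = 0.1052 K/W
ΣR = 0.008545 + 0.1052 = 0.1137 K/W
Q = ΔT/ΣR = (24 °C − -1.36 °C)/0.1137 = 223.0 W
From the inner boundary to the concrete/gypsum board interface, ΣR_partial = 0.008545 K/W.
T_interface = T_in − Q·ΣR_partial = 24 °C − (223.0)(0.008545) = 22.1 °C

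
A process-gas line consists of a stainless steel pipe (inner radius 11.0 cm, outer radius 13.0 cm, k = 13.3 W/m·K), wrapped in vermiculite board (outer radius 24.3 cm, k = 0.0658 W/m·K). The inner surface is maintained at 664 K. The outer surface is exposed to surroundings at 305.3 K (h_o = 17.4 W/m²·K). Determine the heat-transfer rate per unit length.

Series thermal resistances, inner to outer:
  R'_stainless steel = ln(0.130/0.110)/(2πk) = 0.1671/(2π·13.3) = 0.001999 m·K/W
  R'_vermiculite board = ln(0.243/0.130)/(2πk) = 0.6255/(2π·0.0658) = 1.513 m·K/W
  R'_conv,out = 1/(2πr h) = 1/(2π·0.243·17.4) = 0.03764 m·K/W
ΣR = 0.001999 + 1.513 + 0.03764 = 1.553 m·K/W
Q' = ΔT/ΣR = (664 K − 305.3 K)/1.553 = 231 W/m

Q' = 231 W/m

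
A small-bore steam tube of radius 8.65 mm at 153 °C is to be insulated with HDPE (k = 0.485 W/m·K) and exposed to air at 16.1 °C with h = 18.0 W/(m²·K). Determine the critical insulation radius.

For a cylinder, r_cr = k_ins/h = 0.485/18.0 = 0.0269 m = 2.69 cm

r_cr = 2.69 cm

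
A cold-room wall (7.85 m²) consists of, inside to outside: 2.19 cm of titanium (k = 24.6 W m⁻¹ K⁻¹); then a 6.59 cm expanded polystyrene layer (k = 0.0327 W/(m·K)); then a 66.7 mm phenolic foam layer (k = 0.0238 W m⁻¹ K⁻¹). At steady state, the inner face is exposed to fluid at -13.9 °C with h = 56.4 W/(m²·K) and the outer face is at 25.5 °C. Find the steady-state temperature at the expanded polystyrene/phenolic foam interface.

Series thermal resistances, inner to outer:
  R_conv,in = 1/(hA) = 1/(56.4·7.85) = 0.002259 K/W
  R_titanium = L/(kA) = 0.0219/(24.6·7.85) = 1.134×10^-4 K/W
  R_expanded polystyrene = L/(kA) = 0.0659/(0.0327·7.85) = 0.2567 K/W
  R_phenolic foam = L/(kA) = 0.0667/(0.0238·7.85) = 0.3570 K/W
ΣR = 0.002259 + 1.134×10^-4 + 0.2567 + 0.3570 = 0.6161 K/W
Q = ΔT/ΣR = (-13.9 °C − 25.5 °C)/0.6161 = -63.95 W
From the inner boundary to the expanded polystyrene/phenolic foam interface, ΣR_partial = 0.2591 K/W.
T_interface = T_in − Q·ΣR_partial = -13.9 °C − (-63.95)(0.2591) = 2.67 °C

T = 2.67 °C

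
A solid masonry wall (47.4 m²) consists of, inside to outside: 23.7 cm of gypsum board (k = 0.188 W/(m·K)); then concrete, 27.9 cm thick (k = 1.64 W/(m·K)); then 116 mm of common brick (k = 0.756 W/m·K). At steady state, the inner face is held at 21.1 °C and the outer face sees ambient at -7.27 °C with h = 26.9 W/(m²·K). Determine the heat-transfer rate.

Q = 829 W

Resistance network (inner→outer):
  R_gypsum board = L/(kA) = 0.237/(0.188·47.4) = 0.02660 K/W
  R_concrete = L/(kA) = 0.279/(1.64·47.4) = 0.003589 K/W
  R_common brick = L/(kA) = 0.116/(0.756·47.4) = 0.003237 K/W
  R_conv,out = 1/(hA) = 1/(26.9·47.4) = 7.843×10^-4 K/W
ΣR = 0.02660 + 0.003589 + 0.003237 + 7.843×10^-4 = 0.03421 K/W
Q = ΔT/ΣR = (21.1 °C − -7.27 °C)/0.03421 = 829 W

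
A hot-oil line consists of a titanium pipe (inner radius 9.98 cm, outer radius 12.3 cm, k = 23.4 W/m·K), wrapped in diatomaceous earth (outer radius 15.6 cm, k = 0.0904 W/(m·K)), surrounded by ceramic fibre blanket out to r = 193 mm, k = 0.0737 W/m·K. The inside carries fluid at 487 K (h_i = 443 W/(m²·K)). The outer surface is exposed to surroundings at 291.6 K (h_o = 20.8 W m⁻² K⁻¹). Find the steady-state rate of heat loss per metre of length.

Resistance network (inner→outer):
  R'_conv,in = 1/(2πr h) = 1/(2π·0.0998·443) = 0.003600 m·K/W
  R'_titanium = ln(0.123/0.0998)/(2πk) = 0.2090/(2π·23.4) = 0.001422 m·K/W
  R'_diatomaceous earth = ln(0.156/0.123)/(2πk) = 0.2377/(2π·0.0904) = 0.4184 m·K/W
  R'_ceramic fibre blanket = ln(0.193/0.156)/(2πk) = 0.2128/(2π·0.0737) = 0.4596 m·K/W
  R'_conv,out = 1/(2πr h) = 1/(2π·0.193·20.8) = 0.03965 m·K/W
ΣR = 0.003600 + 0.001422 + 0.4184 + 0.4596 + 0.03965 = 0.9227 m·K/W
Q' = ΔT/ΣR = (487 K − 291.6 K)/0.9227 = 212 W/m

Q' = 212 W/m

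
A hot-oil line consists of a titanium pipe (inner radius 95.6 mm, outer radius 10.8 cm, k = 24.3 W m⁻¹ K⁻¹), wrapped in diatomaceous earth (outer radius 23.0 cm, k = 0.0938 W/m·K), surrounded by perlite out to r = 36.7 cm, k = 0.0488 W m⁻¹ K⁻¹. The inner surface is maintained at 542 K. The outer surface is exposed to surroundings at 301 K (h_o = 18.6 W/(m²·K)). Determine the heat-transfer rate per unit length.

Q' = 85.1 W/m

Series thermal resistances, inner to outer:
  R'_titanium = ln(0.108/0.0956)/(2πk) = 0.1220/(2π·24.3) = 7.988×10^-4 m·K/W
  R'_diatomaceous earth = ln(0.230/0.108)/(2πk) = 0.7559/(2π·0.0938) = 1.283 m·K/W
  R'_perlite = ln(0.367/0.230)/(2πk) = 0.4673/(2π·0.0488) = 1.524 m·K/W
  R'_conv,out = 1/(2πr h) = 1/(2π·0.367·18.6) = 0.02332 m·K/W
ΣR = 7.988×10^-4 + 1.283 + 1.524 + 0.02332 = 2.831 m·K/W
Q' = ΔT/ΣR = (542 K − 301 K)/2.831 = 85.1 W/m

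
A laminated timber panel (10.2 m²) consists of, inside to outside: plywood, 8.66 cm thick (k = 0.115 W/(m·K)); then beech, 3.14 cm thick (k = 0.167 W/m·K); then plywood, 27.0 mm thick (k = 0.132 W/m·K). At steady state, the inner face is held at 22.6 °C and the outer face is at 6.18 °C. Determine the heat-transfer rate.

Series thermal resistances, inner to outer:
  R_plywood = L/(kA) = 0.0866/(0.115·10.2) = 0.07383 K/W
  R_beech = L/(kA) = 0.0314/(0.167·10.2) = 0.01843 K/W
  R_plywood = L/(kA) = 0.0270/(0.132·10.2) = 0.02005 K/W
ΣR = 0.07383 + 0.01843 + 0.02005 = 0.1123 K/W
Q = ΔT/ΣR = (22.6 °C − 6.18 °C)/0.1123 = 146 W

Q = 146 W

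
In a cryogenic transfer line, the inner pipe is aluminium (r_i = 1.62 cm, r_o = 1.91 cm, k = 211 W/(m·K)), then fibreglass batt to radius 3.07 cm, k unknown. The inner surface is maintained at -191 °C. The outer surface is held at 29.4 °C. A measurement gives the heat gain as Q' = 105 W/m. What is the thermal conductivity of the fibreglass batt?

k = 0.0360 W/m·K

ΣR = ΔT/Q' = |-191 − 29.4|/105 = 2.099 m·K/W
Known resistances:
  R'_aluminium = ln(0.0191/0.0162)/(2πk) = 0.1647/(2π·211) = 1.242×10^-4 m·K/W
R_fibreglass batt = ΣR − ΣR_known = 2.099 − 1.242×10^-4 = 2.099 m·K/W
ln(r₂/r₁)/(2πk) = 2.099 ⇒ k = 0.4746/(2π·2.099) = 0.0360 W/m·K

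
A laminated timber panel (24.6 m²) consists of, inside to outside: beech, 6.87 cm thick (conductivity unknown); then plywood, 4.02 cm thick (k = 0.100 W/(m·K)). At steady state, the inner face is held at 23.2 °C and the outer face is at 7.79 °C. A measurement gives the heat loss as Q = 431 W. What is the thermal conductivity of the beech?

ΣR = ΔT/Q = |23.2 − 7.79|/431 = 0.03575 K/W
Known resistances:
  R_plywood = L/(kA) = 0.0402/(0.100·24.6) = 0.01634 K/W
R_beech = ΣR − ΣR_known = 0.03575 − 0.01634 = 0.01941 K/W
L/(kA) = 0.01941 ⇒ k = 0.0687/(0.01941·24.6) = 0.144 W/m·K

k = 0.144 W/m·K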